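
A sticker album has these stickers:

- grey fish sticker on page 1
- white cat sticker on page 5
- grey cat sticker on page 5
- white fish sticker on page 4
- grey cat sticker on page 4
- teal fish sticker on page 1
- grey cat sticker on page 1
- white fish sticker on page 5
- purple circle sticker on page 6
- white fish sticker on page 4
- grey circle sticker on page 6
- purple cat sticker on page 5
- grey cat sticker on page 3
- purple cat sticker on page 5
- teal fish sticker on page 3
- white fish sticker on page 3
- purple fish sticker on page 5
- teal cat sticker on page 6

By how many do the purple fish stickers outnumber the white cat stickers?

0

purple fish stickers: 1.
white cat stickers: 1.
1 − 1 = 0.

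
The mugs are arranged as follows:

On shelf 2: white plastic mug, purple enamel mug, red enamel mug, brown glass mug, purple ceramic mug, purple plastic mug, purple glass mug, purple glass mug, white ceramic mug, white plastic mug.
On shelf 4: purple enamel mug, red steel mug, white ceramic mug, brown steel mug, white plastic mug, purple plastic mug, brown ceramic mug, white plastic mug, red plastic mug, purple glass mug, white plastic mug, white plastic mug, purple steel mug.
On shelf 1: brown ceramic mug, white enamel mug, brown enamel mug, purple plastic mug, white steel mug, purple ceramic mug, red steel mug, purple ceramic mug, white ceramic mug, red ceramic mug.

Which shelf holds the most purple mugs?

Counts by shelf (restricted to purple mugs): shelf 2→5, shelf 4→4, shelf 1→3.
The maximum is 5, held uniquely by shelf 2.

shelf 2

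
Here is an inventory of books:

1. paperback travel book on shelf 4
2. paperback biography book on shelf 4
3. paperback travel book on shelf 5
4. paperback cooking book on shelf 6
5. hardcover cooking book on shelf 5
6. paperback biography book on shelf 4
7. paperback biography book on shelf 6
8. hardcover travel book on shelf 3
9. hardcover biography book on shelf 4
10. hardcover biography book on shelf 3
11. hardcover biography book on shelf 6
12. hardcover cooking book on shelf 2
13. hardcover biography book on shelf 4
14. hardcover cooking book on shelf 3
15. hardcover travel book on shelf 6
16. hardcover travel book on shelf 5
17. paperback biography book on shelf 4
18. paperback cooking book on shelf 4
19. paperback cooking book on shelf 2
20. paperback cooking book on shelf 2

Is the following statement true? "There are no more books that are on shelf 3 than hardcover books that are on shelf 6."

False

books on shelf 3: 3.
hardcover books on shelf 6: 2.
The claim requires 3 ≤ 2, which does not hold.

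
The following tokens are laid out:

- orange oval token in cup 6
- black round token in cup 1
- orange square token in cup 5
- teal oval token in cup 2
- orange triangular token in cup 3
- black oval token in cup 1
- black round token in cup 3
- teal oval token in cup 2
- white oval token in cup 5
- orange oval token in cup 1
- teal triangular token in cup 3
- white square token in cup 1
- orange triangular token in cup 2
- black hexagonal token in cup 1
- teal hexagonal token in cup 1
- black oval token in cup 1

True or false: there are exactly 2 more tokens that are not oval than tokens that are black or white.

True

There are 9 tokens that are not oval.
There are 7 tokens that are black or white.
The claim requires 9 − 7 (= 2) to equal 2, which holds.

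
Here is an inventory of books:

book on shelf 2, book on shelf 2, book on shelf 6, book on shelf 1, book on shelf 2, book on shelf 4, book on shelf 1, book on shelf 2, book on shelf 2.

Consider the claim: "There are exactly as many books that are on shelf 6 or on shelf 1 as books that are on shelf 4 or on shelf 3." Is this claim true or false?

False

books on shelf 6 or on shelf 1: 3.
books on shelf 4 or on shelf 3: 1.
The claim requires 3 = 1, which does not hold.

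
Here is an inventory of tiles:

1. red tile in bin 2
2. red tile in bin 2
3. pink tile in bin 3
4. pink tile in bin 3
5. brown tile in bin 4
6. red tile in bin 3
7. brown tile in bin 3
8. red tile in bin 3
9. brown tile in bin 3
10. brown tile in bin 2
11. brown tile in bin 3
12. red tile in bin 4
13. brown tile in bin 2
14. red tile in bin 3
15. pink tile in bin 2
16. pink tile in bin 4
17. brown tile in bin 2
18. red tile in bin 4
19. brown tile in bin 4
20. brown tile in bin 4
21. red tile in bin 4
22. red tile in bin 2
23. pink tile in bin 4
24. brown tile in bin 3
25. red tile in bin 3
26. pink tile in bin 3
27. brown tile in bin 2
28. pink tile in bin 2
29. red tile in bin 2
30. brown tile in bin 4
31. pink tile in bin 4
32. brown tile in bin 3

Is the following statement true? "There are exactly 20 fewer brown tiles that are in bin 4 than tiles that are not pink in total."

|brown tiles in bin 4| = 4.
|tiles that are not pink| = 24.
The claim requires 24 − 4 (= 20) to equal 20, which holds.

True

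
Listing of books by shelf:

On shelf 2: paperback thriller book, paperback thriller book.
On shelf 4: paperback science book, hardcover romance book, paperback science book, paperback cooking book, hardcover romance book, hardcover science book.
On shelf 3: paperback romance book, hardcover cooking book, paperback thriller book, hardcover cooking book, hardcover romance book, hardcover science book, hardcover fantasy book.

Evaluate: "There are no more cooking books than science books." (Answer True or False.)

cooking books: 3.
science books: 4.
The claim requires 3 ≤ 4, which holds.

True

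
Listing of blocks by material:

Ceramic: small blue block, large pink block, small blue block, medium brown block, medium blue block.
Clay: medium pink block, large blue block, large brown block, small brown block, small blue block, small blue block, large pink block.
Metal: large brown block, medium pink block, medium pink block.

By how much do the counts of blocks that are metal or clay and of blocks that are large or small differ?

0

blocks that are metal or clay: 10. blocks that are large or small: 10.
|10 − 10| = 10 − 10 = 0.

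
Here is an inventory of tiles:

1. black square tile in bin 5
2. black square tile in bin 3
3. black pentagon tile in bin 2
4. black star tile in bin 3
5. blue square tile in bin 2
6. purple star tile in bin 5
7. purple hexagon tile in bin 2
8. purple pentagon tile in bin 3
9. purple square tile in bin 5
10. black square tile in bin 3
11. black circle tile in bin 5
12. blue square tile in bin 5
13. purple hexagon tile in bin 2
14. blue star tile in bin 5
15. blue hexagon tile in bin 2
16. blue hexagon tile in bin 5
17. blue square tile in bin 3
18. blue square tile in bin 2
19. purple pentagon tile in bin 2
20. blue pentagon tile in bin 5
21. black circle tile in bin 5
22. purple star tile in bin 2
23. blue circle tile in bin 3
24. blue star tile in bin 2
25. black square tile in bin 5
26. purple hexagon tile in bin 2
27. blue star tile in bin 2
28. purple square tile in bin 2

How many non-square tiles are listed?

Total tiles: 28; with the excluded value: 10; remaining 28 − 10 = 18.

18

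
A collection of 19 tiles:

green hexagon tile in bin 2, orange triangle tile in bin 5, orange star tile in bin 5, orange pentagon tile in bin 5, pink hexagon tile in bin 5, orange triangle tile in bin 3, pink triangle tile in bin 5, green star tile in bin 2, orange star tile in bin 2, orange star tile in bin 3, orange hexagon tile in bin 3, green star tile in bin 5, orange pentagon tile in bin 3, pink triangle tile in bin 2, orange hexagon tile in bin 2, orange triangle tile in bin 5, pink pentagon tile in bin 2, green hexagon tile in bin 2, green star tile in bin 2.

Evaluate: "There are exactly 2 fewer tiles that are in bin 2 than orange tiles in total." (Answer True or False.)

There are 8 tiles in bin 2.
There are 10 orange tiles.
The claim requires 10 − 8 (= 2) to equal 2, which holds.

True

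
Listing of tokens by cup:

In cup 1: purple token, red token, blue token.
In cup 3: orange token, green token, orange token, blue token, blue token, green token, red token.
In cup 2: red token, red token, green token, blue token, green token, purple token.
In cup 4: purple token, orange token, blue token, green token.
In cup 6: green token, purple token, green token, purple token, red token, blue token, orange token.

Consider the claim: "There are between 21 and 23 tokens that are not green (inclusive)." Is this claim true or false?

False

There are 20 tokens that are not green.
The claim requires 21 ≤ 20 ≤ 23, which does not hold.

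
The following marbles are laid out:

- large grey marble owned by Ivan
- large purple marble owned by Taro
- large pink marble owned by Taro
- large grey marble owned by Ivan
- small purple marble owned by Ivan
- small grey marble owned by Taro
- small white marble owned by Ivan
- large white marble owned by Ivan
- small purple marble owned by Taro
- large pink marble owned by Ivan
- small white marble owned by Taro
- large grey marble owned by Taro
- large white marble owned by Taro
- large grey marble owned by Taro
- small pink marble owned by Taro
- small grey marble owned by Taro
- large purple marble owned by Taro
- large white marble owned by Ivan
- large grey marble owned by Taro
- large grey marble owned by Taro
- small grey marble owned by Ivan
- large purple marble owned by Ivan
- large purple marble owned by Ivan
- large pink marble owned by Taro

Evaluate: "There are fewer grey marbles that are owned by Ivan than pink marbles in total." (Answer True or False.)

grey marbles owned by Ivan: 3.
pink marbles: 4.
The claim requires 3 < 4, which holds.

True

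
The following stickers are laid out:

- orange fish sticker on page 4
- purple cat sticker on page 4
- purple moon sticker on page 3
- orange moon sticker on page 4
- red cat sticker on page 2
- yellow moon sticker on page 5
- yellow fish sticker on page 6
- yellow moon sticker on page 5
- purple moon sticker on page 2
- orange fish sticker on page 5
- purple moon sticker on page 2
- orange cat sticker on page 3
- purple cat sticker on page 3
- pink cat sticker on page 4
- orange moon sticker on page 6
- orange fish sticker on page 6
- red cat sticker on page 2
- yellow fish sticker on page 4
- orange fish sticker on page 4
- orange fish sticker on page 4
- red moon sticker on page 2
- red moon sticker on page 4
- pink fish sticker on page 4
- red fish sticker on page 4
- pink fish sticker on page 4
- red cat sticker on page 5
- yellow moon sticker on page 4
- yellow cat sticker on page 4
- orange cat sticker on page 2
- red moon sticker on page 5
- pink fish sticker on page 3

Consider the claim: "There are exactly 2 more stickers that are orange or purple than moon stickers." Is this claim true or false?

|stickers that are orange or purple| = 14.
|moon stickers| = 11.
The claim requires 14 − 11 (= 3) to equal 2, which does not hold.

False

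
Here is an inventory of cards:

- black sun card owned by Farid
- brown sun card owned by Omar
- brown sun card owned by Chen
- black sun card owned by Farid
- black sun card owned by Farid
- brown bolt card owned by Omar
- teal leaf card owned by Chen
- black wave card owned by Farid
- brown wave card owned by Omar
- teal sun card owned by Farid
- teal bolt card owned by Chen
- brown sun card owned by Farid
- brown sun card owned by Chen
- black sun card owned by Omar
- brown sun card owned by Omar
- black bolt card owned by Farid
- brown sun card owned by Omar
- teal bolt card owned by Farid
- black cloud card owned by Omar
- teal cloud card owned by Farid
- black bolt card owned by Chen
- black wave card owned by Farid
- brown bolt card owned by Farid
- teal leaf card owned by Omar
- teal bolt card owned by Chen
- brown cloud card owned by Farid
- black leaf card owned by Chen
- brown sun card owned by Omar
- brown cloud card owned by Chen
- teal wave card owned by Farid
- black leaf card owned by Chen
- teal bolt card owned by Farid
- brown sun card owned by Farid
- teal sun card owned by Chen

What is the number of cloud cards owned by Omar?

1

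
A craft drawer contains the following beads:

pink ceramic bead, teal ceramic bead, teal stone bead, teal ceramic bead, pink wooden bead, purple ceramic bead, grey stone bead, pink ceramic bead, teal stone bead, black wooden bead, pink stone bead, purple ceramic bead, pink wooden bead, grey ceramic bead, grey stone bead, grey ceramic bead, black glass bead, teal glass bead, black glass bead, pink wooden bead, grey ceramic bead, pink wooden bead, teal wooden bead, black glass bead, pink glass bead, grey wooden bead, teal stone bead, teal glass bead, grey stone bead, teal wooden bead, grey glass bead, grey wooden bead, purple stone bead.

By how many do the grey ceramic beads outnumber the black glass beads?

0

grey ceramic beads: 3.
black glass beads: 3.
3 − 3 = 0.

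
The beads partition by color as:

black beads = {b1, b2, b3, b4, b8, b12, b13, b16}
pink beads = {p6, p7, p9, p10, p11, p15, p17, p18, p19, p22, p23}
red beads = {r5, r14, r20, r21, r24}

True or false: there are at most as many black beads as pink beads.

True

|black beads| = 8.
|pink beads| = 11.
The claim requires 8 ≤ 11, which holds.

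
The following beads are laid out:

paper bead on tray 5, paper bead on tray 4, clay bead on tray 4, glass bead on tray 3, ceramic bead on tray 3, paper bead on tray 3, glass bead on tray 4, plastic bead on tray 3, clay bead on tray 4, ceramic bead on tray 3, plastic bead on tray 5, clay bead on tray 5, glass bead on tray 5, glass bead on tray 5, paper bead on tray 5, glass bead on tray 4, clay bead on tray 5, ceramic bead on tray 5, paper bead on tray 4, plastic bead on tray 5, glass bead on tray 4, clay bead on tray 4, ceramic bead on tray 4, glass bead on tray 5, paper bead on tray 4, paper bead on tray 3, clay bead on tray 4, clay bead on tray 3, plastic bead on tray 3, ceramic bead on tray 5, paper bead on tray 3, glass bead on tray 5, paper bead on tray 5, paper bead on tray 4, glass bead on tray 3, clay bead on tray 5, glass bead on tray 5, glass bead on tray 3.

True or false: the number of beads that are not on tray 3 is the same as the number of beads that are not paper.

beads that are not on tray 3: 27.
beads that are not paper: 28.
The claim requires 27 = 28, which does not hold.

False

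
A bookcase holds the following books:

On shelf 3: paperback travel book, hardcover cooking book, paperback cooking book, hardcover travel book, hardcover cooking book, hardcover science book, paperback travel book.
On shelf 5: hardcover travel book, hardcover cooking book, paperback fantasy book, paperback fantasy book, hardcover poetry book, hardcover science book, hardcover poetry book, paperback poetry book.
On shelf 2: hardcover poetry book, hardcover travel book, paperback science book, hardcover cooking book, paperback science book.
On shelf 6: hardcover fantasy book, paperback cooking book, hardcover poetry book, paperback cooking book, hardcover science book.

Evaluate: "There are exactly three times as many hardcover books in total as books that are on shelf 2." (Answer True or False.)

|hardcover books| = 15.
|books on shelf 2| = 5.
The claim requires 15 = 3 × 5 = 15, which holds.

True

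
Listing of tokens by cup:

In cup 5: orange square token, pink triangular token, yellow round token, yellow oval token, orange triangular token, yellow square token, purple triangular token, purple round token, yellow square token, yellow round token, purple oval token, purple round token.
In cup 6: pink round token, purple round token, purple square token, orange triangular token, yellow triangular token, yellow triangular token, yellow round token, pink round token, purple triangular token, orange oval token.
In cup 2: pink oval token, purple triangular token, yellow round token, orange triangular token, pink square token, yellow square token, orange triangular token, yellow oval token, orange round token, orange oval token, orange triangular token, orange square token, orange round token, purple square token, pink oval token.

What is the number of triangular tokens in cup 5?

3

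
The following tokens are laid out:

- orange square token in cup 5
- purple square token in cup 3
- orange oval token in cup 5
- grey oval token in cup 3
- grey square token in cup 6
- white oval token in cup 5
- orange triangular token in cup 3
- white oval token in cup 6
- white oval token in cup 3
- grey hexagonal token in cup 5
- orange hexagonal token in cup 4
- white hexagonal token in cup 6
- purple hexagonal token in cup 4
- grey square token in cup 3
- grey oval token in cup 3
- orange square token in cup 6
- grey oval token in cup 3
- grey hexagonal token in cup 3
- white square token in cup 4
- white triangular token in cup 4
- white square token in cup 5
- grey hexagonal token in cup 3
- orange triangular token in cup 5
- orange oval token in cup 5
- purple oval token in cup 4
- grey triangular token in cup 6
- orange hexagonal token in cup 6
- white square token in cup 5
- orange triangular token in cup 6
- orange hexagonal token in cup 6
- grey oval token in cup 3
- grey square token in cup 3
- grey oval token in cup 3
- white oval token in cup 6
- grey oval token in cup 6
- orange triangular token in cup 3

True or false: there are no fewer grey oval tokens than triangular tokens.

True

There are 6 grey oval tokens.
There are 6 triangular tokens.
The claim requires 6 ≥ 6, which holds.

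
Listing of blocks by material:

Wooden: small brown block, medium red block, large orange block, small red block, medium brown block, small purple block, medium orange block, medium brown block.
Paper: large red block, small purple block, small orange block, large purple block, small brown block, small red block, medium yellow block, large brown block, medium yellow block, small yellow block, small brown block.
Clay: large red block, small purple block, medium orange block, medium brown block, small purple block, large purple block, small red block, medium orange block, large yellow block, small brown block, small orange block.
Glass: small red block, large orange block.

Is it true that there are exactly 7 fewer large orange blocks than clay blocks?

large orange blocks: 2.
clay blocks: 11.
The claim requires 11 − 2 (= 9) to equal 7, which does not hold.

False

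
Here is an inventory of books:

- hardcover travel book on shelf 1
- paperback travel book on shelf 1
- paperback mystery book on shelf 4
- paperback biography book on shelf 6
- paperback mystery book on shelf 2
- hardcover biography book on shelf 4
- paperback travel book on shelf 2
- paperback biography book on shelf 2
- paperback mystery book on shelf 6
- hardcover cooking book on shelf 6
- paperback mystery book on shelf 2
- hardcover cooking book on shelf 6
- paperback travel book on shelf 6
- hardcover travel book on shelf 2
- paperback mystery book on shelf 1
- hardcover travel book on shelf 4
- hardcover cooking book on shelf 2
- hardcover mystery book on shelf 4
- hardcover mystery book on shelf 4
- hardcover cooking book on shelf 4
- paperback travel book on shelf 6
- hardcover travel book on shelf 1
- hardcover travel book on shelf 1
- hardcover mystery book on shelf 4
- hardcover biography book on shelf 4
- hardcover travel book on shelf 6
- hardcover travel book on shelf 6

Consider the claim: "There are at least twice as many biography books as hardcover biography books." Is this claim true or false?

biography books: 4.
hardcover biography books: 2.
The claim requires 4 ≥ 2 × 2 = 4, which holds.

True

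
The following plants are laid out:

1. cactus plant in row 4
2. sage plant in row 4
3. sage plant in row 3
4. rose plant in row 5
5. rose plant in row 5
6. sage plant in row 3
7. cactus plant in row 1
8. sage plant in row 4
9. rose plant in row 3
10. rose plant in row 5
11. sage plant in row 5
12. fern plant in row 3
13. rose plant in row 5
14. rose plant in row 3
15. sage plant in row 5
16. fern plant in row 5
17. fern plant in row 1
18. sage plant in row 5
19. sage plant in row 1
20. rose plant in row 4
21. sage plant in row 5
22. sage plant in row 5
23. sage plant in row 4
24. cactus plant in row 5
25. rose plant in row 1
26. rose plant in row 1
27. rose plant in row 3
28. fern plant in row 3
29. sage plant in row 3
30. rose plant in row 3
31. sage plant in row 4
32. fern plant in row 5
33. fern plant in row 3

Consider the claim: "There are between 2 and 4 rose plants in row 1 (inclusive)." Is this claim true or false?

True

There are 2 rose plants in row 1.
The claim requires 2 ≤ 2 ≤ 4, which holds.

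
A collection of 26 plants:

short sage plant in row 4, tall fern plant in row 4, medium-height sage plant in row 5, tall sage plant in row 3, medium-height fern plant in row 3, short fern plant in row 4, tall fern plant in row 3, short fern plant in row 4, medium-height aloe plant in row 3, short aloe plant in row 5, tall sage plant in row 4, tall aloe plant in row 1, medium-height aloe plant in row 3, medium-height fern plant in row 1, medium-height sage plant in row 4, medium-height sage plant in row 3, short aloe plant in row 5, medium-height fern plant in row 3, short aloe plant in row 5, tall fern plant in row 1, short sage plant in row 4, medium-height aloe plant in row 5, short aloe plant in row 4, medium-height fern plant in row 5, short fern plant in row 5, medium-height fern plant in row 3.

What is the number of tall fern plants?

3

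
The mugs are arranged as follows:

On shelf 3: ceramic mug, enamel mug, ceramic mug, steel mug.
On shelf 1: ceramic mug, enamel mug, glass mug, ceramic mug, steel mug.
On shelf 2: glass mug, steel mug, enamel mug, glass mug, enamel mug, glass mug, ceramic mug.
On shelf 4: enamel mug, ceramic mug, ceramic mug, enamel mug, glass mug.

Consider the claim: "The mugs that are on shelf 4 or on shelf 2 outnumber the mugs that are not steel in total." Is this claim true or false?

|mugs on shelf 4 or on shelf 2| = 12.
|mugs that are not steel| = 18.
The claim requires 12 > 18, which does not hold.

False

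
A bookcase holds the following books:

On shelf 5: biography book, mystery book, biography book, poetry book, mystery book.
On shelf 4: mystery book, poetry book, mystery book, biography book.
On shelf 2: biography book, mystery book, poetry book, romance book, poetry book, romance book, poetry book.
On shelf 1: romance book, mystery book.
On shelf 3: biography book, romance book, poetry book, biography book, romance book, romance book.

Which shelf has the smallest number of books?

Counts by shelf: shelf 2→7, shelf 3→6, shelf 5→5, shelf 4→4, shelf 1→2.
The minimum is 2, held uniquely by shelf 1.

shelf 1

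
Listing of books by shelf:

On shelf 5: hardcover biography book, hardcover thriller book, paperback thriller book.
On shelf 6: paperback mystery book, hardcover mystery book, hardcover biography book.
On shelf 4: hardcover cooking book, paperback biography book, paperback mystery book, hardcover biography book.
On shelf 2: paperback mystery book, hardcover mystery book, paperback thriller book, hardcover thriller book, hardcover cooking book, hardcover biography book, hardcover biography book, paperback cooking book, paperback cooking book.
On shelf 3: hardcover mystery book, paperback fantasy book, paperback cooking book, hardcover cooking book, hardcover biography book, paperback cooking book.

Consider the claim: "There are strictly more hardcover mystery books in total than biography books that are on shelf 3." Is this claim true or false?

|hardcover mystery books| = 3.
|biography books on shelf 3| = 1.
The claim requires 3 > 1, which holds.

True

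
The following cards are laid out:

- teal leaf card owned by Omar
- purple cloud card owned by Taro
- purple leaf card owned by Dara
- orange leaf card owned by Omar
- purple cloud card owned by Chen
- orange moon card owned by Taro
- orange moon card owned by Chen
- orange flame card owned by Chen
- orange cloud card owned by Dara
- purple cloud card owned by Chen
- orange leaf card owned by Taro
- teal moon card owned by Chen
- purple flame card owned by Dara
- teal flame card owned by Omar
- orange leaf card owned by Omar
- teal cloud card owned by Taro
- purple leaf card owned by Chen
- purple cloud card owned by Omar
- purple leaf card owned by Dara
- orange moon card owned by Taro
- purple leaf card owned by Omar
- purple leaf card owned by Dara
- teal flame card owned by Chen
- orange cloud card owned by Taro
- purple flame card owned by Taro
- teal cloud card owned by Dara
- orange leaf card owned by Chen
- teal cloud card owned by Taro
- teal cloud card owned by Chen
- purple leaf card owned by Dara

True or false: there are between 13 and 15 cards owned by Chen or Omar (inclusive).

True

|cards owned by Chen or Omar| = 15.
The claim requires 13 ≤ 15 ≤ 15, which holds.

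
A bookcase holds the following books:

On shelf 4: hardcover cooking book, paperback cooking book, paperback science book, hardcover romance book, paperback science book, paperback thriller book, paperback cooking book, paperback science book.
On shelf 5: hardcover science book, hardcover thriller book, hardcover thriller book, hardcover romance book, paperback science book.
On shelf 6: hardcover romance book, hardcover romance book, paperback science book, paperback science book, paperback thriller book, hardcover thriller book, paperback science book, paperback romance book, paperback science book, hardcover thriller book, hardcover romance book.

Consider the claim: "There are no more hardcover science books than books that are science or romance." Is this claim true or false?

There is 1 hardcover science book.
There are 15 books that are science or romance.
The claim requires 1 ≤ 15, which holds.

True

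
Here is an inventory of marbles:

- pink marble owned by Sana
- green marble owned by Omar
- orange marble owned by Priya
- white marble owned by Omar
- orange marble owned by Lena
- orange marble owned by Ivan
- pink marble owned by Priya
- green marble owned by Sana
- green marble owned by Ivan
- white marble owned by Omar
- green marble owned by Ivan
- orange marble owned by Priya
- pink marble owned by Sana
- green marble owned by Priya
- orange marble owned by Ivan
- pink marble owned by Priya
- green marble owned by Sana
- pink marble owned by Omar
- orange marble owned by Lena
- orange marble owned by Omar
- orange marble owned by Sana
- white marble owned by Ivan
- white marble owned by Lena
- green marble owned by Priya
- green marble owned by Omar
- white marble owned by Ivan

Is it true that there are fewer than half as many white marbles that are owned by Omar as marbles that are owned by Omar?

True

white marbles owned by Omar: 2.
marbles owned by Omar: 6.
The claim requires 2 × 2 = 4 < 6, which holds.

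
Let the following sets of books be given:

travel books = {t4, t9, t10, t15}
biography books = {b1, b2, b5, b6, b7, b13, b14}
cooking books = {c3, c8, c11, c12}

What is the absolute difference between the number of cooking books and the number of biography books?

3

cooking books: 4. biography books: 7.
|4 − 7| = 7 − 4 = 3.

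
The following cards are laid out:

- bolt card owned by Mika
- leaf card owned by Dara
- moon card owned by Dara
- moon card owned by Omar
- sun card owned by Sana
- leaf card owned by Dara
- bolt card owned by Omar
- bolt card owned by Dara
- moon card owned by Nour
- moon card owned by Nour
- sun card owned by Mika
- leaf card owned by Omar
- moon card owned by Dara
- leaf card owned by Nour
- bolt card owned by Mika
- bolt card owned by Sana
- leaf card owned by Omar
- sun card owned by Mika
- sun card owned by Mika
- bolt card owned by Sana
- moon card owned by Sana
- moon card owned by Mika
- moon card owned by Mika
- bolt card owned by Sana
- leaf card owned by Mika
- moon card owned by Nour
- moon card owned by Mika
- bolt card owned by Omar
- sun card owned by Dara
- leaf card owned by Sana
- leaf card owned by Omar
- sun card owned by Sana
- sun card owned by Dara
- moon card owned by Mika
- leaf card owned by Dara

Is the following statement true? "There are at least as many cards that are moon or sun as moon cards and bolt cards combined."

False

There are 18 cards that are moon or sun.
moon cards: 11; bolt cards: 8; combined: 11 + 8 = 19.
The claim requires 18 ≥ 19, which does not hold.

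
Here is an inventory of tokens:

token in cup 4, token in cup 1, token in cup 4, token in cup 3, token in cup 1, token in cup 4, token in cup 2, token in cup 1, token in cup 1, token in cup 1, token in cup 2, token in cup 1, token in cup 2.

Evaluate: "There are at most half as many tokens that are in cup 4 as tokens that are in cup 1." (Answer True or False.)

True

|tokens in cup 4| = 3.
|tokens in cup 1| = 6.
The claim requires 2 × 3 = 6 ≤ 6, which holds.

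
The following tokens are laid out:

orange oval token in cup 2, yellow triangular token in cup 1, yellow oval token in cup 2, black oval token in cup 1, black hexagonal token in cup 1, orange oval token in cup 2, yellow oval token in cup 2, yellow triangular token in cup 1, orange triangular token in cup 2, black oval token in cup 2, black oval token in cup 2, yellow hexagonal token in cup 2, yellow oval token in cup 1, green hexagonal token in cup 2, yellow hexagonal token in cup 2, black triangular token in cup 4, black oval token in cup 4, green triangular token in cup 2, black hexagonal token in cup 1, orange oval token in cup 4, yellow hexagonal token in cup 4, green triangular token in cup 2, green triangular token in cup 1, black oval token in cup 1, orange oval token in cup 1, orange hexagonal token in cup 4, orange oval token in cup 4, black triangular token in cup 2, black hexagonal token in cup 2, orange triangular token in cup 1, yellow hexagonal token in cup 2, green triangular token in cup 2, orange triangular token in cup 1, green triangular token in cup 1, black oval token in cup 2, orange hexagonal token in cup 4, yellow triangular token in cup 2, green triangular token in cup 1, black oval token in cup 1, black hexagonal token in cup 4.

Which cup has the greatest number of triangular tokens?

Counts by cup (restricted to triangular tokens): cup 1→7, cup 2→6, cup 4→1.
The maximum is 7, held uniquely by cup 1.

cup 1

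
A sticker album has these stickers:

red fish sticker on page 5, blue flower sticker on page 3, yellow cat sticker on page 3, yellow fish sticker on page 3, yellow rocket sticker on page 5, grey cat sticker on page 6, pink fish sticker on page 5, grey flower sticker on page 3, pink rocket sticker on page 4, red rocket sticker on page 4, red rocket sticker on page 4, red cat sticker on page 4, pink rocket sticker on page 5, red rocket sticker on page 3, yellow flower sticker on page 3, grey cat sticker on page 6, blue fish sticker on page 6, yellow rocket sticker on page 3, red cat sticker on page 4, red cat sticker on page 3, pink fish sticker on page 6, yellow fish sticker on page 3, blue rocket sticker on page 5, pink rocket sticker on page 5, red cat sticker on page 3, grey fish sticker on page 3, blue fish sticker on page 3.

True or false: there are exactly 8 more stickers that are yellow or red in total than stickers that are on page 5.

True

stickers that are yellow or red: 14.
stickers on page 5: 6.
The claim requires 14 − 6 (= 8) to equal 8, which holds.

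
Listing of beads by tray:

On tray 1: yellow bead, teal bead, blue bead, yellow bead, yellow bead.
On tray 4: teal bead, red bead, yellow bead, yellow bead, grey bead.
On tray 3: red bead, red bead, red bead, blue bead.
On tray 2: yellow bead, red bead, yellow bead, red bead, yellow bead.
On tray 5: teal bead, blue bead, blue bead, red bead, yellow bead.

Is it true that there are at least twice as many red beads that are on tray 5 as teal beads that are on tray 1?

There is 1 red bead on tray 5.
There is 1 teal bead on tray 1.
The claim requires 1 ≥ 2 × 1 = 2, which does not hold.

False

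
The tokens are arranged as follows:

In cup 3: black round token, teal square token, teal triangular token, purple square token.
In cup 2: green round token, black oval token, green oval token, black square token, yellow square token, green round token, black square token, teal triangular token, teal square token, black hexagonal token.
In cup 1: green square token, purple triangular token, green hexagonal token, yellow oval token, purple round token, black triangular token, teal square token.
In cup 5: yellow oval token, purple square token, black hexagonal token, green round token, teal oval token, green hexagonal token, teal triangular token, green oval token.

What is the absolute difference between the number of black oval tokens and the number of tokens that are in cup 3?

3

black oval tokens: 1. tokens in cup 3: 4.
|1 − 4| = 4 − 1 = 3.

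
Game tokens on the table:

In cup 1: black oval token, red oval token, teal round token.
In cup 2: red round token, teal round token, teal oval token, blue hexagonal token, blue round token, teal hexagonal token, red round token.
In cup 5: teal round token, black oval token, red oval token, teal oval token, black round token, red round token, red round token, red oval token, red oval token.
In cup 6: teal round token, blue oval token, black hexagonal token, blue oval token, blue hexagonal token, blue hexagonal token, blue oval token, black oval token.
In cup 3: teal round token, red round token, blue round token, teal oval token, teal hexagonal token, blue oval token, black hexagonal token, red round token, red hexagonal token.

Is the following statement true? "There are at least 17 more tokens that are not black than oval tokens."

There are 30 tokens that are not black.
There are 14 oval tokens.
The claim requires 30 − 14 = 16 ≥ 17, which does not hold.

False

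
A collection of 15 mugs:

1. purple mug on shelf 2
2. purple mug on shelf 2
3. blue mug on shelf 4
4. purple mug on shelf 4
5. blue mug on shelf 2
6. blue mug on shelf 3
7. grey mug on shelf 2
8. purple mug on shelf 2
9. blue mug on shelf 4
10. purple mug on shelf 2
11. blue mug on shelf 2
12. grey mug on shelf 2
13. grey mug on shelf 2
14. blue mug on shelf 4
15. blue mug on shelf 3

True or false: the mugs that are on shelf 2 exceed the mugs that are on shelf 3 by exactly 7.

True

There are 9 mugs on shelf 2.
There are 2 mugs on shelf 3.
The claim requires 9 − 2 (= 7) to equal 7, which holds.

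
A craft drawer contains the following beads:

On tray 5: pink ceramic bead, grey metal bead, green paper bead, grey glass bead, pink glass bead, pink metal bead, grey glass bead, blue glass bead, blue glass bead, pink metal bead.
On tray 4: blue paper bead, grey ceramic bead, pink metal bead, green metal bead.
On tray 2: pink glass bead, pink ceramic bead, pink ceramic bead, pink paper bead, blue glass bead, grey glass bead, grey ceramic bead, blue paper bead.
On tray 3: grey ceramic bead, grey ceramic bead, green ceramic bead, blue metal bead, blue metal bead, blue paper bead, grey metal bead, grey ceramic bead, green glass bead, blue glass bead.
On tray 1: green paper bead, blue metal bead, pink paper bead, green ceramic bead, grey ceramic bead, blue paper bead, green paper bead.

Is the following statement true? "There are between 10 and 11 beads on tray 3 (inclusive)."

There are 10 beads on tray 3.
The claim requires 10 ≤ 10 ≤ 11, which holds.

True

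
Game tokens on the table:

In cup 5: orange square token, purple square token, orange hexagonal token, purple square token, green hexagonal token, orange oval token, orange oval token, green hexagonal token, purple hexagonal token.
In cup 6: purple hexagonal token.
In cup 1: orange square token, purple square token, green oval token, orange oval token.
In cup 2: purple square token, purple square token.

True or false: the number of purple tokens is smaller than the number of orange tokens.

False

|purple tokens| = 7.
|orange tokens| = 6.
The claim requires 7 < 6, which does not hold.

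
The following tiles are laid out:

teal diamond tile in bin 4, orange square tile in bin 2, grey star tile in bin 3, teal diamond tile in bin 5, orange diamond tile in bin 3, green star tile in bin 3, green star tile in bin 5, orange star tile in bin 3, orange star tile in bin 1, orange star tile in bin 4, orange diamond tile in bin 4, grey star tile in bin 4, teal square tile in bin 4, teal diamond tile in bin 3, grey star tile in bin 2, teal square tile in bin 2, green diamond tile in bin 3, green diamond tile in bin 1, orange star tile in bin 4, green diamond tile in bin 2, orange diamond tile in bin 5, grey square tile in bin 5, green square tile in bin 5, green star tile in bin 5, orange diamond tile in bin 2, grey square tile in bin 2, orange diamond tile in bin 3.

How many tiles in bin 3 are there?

7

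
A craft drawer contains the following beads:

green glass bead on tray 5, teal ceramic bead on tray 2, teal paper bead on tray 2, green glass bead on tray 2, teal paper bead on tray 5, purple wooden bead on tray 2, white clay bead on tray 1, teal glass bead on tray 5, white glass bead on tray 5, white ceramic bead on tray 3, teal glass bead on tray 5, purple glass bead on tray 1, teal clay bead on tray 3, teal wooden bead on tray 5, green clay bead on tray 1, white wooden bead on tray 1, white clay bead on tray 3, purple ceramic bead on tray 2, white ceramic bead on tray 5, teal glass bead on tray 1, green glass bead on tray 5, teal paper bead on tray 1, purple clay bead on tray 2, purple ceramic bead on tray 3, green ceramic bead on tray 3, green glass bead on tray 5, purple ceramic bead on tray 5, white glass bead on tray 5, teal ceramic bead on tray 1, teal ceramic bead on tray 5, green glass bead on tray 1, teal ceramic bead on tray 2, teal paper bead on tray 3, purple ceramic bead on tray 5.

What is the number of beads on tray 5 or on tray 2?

20

on tray 2: 7; on tray 5: 13; together 7 + 13 = 20.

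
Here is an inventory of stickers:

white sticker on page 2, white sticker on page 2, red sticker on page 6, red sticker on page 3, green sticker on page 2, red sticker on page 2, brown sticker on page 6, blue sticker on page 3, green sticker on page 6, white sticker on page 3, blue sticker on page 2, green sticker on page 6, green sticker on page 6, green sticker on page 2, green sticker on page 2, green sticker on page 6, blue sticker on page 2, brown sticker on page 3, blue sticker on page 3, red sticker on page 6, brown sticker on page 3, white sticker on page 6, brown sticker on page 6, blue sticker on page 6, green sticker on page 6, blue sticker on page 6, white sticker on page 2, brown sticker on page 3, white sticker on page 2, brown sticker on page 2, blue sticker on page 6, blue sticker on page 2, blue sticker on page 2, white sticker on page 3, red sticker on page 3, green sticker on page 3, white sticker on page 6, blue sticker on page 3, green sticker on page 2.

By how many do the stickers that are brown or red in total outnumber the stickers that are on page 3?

stickers that are brown or red: 11.
stickers on page 3: 11.
11 − 11 = 0.

0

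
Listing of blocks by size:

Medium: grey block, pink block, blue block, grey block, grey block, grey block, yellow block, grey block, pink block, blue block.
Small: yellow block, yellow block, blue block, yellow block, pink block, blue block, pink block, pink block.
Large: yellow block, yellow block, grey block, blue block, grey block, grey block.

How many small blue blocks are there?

2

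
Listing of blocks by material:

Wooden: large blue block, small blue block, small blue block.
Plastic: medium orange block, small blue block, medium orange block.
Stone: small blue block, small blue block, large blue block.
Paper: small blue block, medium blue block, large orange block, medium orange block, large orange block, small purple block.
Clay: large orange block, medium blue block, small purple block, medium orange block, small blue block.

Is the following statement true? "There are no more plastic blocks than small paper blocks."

False

|plastic blocks| = 3.
|small paper blocks| = 2.
The claim requires 3 ≤ 2, which does not hold.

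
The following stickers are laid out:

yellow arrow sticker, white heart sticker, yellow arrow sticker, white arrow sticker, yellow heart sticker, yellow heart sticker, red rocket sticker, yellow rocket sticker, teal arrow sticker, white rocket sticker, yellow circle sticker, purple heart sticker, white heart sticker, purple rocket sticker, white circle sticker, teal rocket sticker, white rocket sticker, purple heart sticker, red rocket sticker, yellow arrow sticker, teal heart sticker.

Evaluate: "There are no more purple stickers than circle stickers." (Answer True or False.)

False

purple stickers: 3.
circle stickers: 2.
The claim requires 3 ≤ 2, which does not hold.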